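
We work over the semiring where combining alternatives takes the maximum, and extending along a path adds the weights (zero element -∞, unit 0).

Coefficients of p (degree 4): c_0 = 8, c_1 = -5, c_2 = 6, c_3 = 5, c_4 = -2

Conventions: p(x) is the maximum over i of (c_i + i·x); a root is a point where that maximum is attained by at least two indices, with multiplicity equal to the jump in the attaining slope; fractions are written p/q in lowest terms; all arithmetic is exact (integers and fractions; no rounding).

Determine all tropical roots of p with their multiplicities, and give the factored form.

hull edge (i=0, c=8) to (i=3, c=5): slope -1, span 3
hull edge (i=3, c=5) to (i=4, c=-2): slope -7, span 1
Factored form: p(x) = -2 ⊗ (x ⊕ 1) ⊗ (x ⊕ 1) ⊗ (x ⊕ 1) ⊗ (x ⊕ 7)
Answer: roots = 1 (mult 3), 7 (mult 1)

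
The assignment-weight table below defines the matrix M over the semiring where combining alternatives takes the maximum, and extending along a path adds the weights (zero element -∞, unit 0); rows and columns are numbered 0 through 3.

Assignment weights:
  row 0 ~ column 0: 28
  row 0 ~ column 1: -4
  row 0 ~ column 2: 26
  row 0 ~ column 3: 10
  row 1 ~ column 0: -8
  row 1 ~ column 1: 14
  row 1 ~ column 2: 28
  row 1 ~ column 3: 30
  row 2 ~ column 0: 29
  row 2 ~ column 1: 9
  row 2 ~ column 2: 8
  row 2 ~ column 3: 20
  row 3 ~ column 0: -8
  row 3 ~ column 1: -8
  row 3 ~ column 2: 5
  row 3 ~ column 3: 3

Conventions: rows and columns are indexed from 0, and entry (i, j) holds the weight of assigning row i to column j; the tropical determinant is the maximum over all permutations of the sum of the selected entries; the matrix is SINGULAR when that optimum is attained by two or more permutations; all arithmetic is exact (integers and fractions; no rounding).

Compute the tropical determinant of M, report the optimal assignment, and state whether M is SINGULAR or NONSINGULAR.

σ = (0, 1, 2, 3): 28 + 14 + 8 + 3 = 53
σ = (0, 1, 3, 2): 28 + 14 + 20 + 5 = 67
σ = (0, 2, 1, 3): 28 + 28 + 9 + 3 = 68
σ = (0, 2, 3, 1): 28 + 28 + 20 + (-8) = 68
σ = (0, 3, 1, 2): 28 + 30 + 9 + 5 = 72
σ = (0, 3, 2, 1): 28 + 30 + 8 + (-8) = 58
σ = (1, 0, 2, 3): (-4) + (-8) + 8 + 3 = -1
σ = (1, 0, 3, 2): (-4) + (-8) + 20 + 5 = 13
σ = (1, 2, 0, 3): (-4) + 28 + 29 + 3 = 56
σ = (1, 2, 3, 0): (-4) + 28 + 20 + (-8) = 36
σ = (1, 3, 0, 2): (-4) + 30 + 29 + 5 = 60
σ = (1, 3, 2, 0): (-4) + 30 + 8 + (-8) = 26
σ = (2, 0, 1, 3): 26 + (-8) + 9 + 3 = 30
σ = (2, 0, 3, 1): 26 + (-8) + 20 + (-8) = 30
σ = (2, 1, 0, 3): 26 + 14 + 29 + 3 = 72
σ = (2, 1, 3, 0): 26 + 14 + 20 + (-8) = 52
σ = (2, 3, 0, 1): 26 + 30 + 29 + (-8) = 77
σ = (2, 3, 1, 0): 26 + 30 + 9 + (-8) = 57
σ = (3, 0, 1, 2): 10 + (-8) + 9 + 5 = 16
σ = (3, 0, 2, 1): 10 + (-8) + 8 + (-8) = 2
σ = (3, 1, 0, 2): 10 + 14 + 29 + 5 = 58
σ = (3, 1, 2, 0): 10 + 14 + 8 + (-8) = 24
σ = (3, 2, 0, 1): 10 + 28 + 29 + (-8) = 59
σ = (3, 2, 1, 0): 10 + 28 + 9 + (-8) = 39
Optimal value attained by: σ = (2, 3, 0, 1).
Answer: det⊕(M) = 77; verdict: NONSINGULAR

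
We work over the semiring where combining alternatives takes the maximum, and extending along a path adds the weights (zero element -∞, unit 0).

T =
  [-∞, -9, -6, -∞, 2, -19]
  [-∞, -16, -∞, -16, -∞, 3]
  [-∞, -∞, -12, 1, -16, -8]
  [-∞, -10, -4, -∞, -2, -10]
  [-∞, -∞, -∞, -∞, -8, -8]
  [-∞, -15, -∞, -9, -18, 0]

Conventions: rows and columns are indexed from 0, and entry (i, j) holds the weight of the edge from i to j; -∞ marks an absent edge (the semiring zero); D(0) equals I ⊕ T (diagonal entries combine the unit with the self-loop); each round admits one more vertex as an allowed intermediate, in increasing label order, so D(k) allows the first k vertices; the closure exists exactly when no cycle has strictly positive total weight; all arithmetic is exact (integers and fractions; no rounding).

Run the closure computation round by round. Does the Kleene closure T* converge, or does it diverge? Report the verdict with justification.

D(0):
  [0, -9, -6, -∞, 2, -19]
  [-∞, 0, -∞, -16, -∞, 3]
  [-∞, -∞, 0, 1, -16, -8]
  [-∞, -10, -4, 0, -2, -10]
  [-∞, -∞, -∞, -∞, 0, -8]
  [-∞, -15, -∞, -9, -18, 0]
D(1):
  [0, -9, -6, -∞, 2, -19]
  [-∞, 0, -∞, -16, -∞, 3]
  [-∞, -∞, 0, 1, -16, -8]
  [-∞, -10, -4, 0, -2, -10]
  [-∞, -∞, -∞, -∞, 0, -8]
  [-∞, -15, -∞, -9, -18, 0]
D(2):
  [0, -9, -6, -25, 2, -6]
  [-∞, 0, -∞, -16, -∞, 3]
  [-∞, -∞, 0, 1, -16, -8]
  [-∞, -10, -4, 0, -2, -7]
  [-∞, -∞, -∞, -∞, 0, -8]
  [-∞, -15, -∞, -9, -18, 0]
D(3):
  [0, -9, -6, -5, 2, -6]
  [-∞, 0, -∞, -16, -∞, 3]
  [-∞, -∞, 0, 1, -16, -8]
  [-∞, -10, -4, 0, -2, -7]
  [-∞, -∞, -∞, -∞, 0, -8]
  [-∞, -15, -∞, -9, -18, 0]
D(4):
  [0, -9, -6, -5, 2, -6]
  [-∞, 0, -20, -16, -18, 3]
  [-∞, -9, 0, 1, -1, -6]
  [-∞, -10, -4, 0, -2, -7]
  [-∞, -∞, -∞, -∞, 0, -8]
  [-∞, -15, -13, -9, -11, 0]
D(5):
  [0, -9, -6, -5, 2, -6]
  [-∞, 0, -20, -16, -18, 3]
  [-∞, -9, 0, 1, -1, -6]
  [-∞, -10, -4, 0, -2, -7]
  [-∞, -∞, -∞, -∞, 0, -8]
  [-∞, -15, -13, -9, -11, 0]
D(6):
  [0, -9, -6, -5, 2, -6]
  [-∞, 0, -10, -6, -8, 3]
  [-∞, -9, 0, 1, -1, -6]
  [-∞, -10, -4, 0, -2, -7]
  [-∞, -23, -21, -17, 0, -8]
  [-∞, -15, -13, -9, -11, 0]
Key observation: every diagonal entry stays at the unit through all rounds, so no improving cycle exists.
Answer: CONVERGES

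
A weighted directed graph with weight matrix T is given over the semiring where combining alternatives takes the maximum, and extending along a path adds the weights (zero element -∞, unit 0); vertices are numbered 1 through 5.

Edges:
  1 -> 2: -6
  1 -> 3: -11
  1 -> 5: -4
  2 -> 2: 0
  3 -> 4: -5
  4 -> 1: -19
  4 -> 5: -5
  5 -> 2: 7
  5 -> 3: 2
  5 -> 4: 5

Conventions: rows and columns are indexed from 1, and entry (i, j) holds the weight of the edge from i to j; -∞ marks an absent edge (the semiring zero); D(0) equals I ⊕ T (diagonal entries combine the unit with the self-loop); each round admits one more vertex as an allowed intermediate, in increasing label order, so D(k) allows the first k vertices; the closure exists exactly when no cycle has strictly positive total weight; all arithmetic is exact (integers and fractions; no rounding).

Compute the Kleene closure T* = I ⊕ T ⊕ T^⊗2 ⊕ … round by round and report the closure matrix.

D(0):
  [0, -6, -11, -∞, -4]
  [-∞, 0, -∞, -∞, -∞]
  [-∞, -∞, 0, -5, -∞]
  [-19, -∞, -∞, 0, -5]
  [-∞, 7, 2, 5, 0]
D(1):
  [0, -6, -11, -∞, -4]
  [-∞, 0, -∞, -∞, -∞]
  [-∞, -∞, 0, -5, -∞]
  [-19, -25, -30, 0, -5]
  [-∞, 7, 2, 5, 0]
D(2):
  [0, -6, -11, -∞, -4]
  [-∞, 0, -∞, -∞, -∞]
  [-∞, -∞, 0, -5, -∞]
  [-19, -25, -30, 0, -5]
  [-∞, 7, 2, 5, 0]
D(3):
  [0, -6, -11, -16, -4]
  [-∞, 0, -∞, -∞, -∞]
  [-∞, -∞, 0, -5, -∞]
  [-19, -25, -30, 0, -5]
  [-∞, 7, 2, 5, 0]
D(4):
  [0, -6, -11, -16, -4]
  [-∞, 0, -∞, -∞, -∞]
  [-24, -30, 0, -5, -10]
  [-19, -25, -30, 0, -5]
  [-14, 7, 2, 5, 0]
D(5):
  [0, 3, -2, 1, -4]
  [-∞, 0, -∞, -∞, -∞]
  [-24, -3, 0, -5, -10]
  [-19, 2, -3, 0, -5]
  [-14, 7, 2, 5, 0]
Answer: T* = [[0, 3, -2, 1, -4], [-∞, 0, -∞, -∞, -∞], [-24, -3, 0, -5, -10], [-19, 2, -3, 0, -5], [-14, 7, 2, 5, 0]]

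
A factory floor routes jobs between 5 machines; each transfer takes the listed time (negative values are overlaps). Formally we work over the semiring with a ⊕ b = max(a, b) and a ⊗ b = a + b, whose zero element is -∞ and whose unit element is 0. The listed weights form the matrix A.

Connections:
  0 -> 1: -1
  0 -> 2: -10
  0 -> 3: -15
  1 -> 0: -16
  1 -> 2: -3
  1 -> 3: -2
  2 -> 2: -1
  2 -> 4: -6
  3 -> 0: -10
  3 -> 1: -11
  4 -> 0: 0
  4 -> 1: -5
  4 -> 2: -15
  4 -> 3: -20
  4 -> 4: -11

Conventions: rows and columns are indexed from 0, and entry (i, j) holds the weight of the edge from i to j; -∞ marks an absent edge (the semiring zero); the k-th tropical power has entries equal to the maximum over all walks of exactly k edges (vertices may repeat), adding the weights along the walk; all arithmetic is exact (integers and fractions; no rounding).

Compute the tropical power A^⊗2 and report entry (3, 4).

A^⊗2:
  [-17, -26, -4, -3, -16]
  [-12, -13, -4, -31, -9]
  [-6, -11, -2, -26, -7]
  [-27, -11, -14, -13, -∞]
  [-11, -1, -8, -7, -21]
Key observation: no walk of exactly 2 edges connects these vertices, so the entry is the semiring zero.
Answer: (A^⊗2)[3][4] = -∞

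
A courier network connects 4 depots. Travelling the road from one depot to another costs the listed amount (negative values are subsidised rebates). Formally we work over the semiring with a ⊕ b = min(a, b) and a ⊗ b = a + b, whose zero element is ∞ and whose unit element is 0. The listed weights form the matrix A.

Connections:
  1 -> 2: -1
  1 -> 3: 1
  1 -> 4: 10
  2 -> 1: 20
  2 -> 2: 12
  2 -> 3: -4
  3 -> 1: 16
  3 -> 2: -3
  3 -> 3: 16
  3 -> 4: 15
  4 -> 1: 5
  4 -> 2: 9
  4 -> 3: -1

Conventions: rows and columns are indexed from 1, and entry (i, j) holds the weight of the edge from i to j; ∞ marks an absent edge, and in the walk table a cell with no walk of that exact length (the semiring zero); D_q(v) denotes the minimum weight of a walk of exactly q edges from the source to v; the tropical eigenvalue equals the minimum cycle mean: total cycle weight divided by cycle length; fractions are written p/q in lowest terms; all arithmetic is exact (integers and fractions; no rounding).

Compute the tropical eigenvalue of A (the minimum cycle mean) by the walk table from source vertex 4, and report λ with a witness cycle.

q=0: [∞, ∞, ∞, 0]
q=1: [5, 9, -1, ∞]
q=2: [15, -4, 5, 14]
q=3: [16, 2, -8, 20]
q=4: [8, -11, -2, 7]
Optimal cycle mean attained by: cycle 2->3->2, total (-4) + (-3), length 2.
Answer: λ = -7/2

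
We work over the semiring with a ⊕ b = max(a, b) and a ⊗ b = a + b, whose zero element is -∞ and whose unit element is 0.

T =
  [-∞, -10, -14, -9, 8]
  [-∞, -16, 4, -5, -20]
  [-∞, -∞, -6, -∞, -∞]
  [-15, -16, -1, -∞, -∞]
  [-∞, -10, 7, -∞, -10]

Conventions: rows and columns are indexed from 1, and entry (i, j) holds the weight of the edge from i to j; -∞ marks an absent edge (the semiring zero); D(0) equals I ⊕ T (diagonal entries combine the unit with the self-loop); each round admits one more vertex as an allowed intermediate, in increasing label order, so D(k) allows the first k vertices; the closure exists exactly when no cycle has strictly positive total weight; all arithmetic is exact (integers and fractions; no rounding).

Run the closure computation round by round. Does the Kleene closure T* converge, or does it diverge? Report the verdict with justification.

D(0):
  [0, -10, -14, -9, 8]
  [-∞, 0, 4, -5, -20]
  [-∞, -∞, 0, -∞, -∞]
  [-15, -16, -1, 0, -∞]
  [-∞, -10, 7, -∞, 0]
D(1):
  [0, -10, -14, -9, 8]
  [-∞, 0, 4, -5, -20]
  [-∞, -∞, 0, -∞, -∞]
  [-15, -16, -1, 0, -7]
  [-∞, -10, 7, -∞, 0]
D(2):
  [0, -10, -6, -9, 8]
  [-∞, 0, 4, -5, -20]
  [-∞, -∞, 0, -∞, -∞]
  [-15, -16, -1, 0, -7]
  [-∞, -10, 7, -15, 0]
D(3):
  [0, -10, -6, -9, 8]
  [-∞, 0, 4, -5, -20]
  [-∞, -∞, 0, -∞, -∞]
  [-15, -16, -1, 0, -7]
  [-∞, -10, 7, -15, 0]
D(4):
  [0, -10, -6, -9, 8]
  [-20, 0, 4, -5, -12]
  [-∞, -∞, 0, -∞, -∞]
  [-15, -16, -1, 0, -7]
  [-30, -10, 7, -15, 0]
D(5):
  [0, -2, 15, -7, 8]
  [-20, 0, 4, -5, -12]
  [-∞, -∞, 0, -∞, -∞]
  [-15, -16, 0, 0, -7]
  [-30, -10, 7, -15, 0]
Key observation: every diagonal entry stays at the unit through all rounds, so no improving cycle exists.
Answer: CONVERGES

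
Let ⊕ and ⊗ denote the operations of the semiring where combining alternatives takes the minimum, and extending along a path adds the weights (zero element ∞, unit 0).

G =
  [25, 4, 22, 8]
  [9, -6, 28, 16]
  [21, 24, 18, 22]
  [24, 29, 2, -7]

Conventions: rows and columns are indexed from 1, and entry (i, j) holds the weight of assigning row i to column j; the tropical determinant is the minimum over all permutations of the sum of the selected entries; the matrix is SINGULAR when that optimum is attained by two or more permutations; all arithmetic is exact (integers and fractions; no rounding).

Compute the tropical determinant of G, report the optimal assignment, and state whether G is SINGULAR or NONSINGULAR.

σ = (1, 2, 3, 4): 25 + (-6) + 18 + (-7) = 30
σ = (1, 2, 4, 3): 25 + (-6) + 22 + 2 = 43
σ = (1, 3, 2, 4): 25 + 28 + 24 + (-7) = 70
σ = (1, 3, 4, 2): 25 + 28 + 22 + 29 = 104
σ = (1, 4, 2, 3): 25 + 16 + 24 + 2 = 67
σ = (1, 4, 3, 2): 25 + 16 + 18 + 29 = 88
σ = (2, 1, 3, 4): 4 + 9 + 18 + (-7) = 24
σ = (2, 1, 4, 3): 4 + 9 + 22 + 2 = 37
σ = (2, 3, 1, 4): 4 + 28 + 21 + (-7) = 46
σ = (2, 3, 4, 1): 4 + 28 + 22 + 24 = 78
σ = (2, 4, 1, 3): 4 + 16 + 21 + 2 = 43
σ = (2, 4, 3, 1): 4 + 16 + 18 + 24 = 62
σ = (3, 1, 2, 4): 22 + 9 + 24 + (-7) = 48
σ = (3, 1, 4, 2): 22 + 9 + 22 + 29 = 82
σ = (3, 2, 1, 4): 22 + (-6) + 21 + (-7) = 30
σ = (3, 2, 4, 1): 22 + (-6) + 22 + 24 = 62
σ = (3, 4, 1, 2): 22 + 16 + 21 + 29 = 88
σ = (3, 4, 2, 1): 22 + 16 + 24 + 24 = 86
σ = (4, 1, 2, 3): 8 + 9 + 24 + 2 = 43
σ = (4, 1, 3, 2): 8 + 9 + 18 + 29 = 64
σ = (4, 2, 1, 3): 8 + (-6) + 21 + 2 = 25
σ = (4, 2, 3, 1): 8 + (-6) + 18 + 24 = 44
σ = (4, 3, 1, 2): 8 + 28 + 21 + 29 = 86
σ = (4, 3, 2, 1): 8 + 28 + 24 + 24 = 84
Optimal value attained by: σ = (2, 1, 3, 4).
Answer: det⊕(G) = 24; verdict: NONSINGULAR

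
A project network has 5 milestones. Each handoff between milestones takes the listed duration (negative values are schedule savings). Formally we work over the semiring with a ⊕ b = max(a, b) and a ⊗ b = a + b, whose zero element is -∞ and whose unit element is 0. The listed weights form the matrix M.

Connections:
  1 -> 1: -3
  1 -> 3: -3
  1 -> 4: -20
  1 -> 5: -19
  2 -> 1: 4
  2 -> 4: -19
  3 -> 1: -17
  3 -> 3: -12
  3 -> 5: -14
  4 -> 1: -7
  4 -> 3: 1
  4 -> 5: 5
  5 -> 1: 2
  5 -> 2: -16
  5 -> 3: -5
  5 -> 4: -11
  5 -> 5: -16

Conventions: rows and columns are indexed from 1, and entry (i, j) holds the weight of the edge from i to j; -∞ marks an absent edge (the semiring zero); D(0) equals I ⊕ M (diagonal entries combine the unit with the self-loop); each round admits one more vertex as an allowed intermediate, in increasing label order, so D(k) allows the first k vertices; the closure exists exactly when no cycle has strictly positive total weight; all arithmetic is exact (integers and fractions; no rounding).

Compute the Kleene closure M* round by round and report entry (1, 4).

D(0):
  [0, -∞, -3, -20, -19]
  [4, 0, -∞, -19, -∞]
  [-17, -∞, 0, -∞, -14]
  [-7, -∞, 1, 0, 5]
  [2, -16, -5, -11, 0]
D(1):
  [0, -∞, -3, -20, -19]
  [4, 0, 1, -16, -15]
  [-17, -∞, 0, -37, -14]
  [-7, -∞, 1, 0, 5]
  [2, -16, -1, -11, 0]
D(2):
  [0, -∞, -3, -20, -19]
  [4, 0, 1, -16, -15]
  [-17, -∞, 0, -37, -14]
  [-7, -∞, 1, 0, 5]
  [2, -16, -1, -11, 0]
D(3):
  [0, -∞, -3, -20, -17]
  [4, 0, 1, -16, -13]
  [-17, -∞, 0, -37, -14]
  [-7, -∞, 1, 0, 5]
  [2, -16, -1, -11, 0]
D(4):
  [0, -∞, -3, -20, -15]
  [4, 0, 1, -16, -11]
  [-17, -∞, 0, -37, -14]
  [-7, -∞, 1, 0, 5]
  [2, -16, -1, -11, 0]
D(5):
  [0, -31, -3, -20, -15]
  [4, 0, 1, -16, -11]
  [-12, -30, 0, -25, -14]
  [7, -11, 4, 0, 5]
  [2, -16, -1, -11, 0]
Answer: M*[1][4] = -20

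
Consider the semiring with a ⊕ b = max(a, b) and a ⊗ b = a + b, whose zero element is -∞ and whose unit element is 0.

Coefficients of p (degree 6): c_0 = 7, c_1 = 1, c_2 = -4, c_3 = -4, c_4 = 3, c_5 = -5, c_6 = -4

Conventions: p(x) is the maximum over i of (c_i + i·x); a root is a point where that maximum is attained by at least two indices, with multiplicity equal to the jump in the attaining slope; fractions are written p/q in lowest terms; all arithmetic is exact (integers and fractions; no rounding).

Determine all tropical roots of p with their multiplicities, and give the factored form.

hull edge (i=0, c=7) to (i=4, c=3): slope -1, span 4
hull edge (i=4, c=3) to (i=6, c=-4): slope -7/2, span 2
Factored form: p(x) = -4 ⊗ (x ⊕ 1) ⊗ (x ⊕ 1) ⊗ (x ⊕ 1) ⊗ (x ⊕ 1) ⊗ (x ⊕ 7/2) ⊗ (x ⊕ 7/2)
Answer: roots = 1 (mult 4), 7/2 (mult 2)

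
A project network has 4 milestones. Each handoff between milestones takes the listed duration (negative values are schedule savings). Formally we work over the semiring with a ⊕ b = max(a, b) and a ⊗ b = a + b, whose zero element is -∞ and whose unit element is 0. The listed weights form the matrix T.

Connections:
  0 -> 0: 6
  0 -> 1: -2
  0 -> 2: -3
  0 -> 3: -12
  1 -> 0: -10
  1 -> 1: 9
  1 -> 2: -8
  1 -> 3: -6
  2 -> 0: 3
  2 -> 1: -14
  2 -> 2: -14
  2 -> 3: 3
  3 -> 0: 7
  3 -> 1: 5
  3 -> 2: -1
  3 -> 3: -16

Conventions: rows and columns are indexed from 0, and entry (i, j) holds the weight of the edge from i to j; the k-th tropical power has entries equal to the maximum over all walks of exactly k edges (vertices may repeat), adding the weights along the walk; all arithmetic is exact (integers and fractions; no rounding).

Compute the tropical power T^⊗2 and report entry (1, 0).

T^⊗2:
  [12, 7, 3, 0]
  [1, 18, 1, 3]
  [10, 8, 2, -9]
  [13, 14, 4, 2]
Key observation: the optimum is the walk 1->3->0, with weight (-6) + 7 = 1.
Optimal value attained by: walk 1->3->0.
Answer: (T^⊗2)[1][0] = 1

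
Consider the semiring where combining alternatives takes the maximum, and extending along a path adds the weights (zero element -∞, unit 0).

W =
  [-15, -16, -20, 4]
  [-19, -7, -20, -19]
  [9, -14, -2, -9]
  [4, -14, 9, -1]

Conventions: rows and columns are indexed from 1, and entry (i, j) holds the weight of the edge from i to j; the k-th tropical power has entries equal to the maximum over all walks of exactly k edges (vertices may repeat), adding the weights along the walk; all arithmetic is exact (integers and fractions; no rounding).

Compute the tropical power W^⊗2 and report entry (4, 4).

W^⊗2:
  [8, -10, 13, 3]
  [-11, -14, -10, -15]
  [7, -7, 0, 13]
  [18, -5, 8, 8]
Key observation: the optimum is the walk 4->1->4, with weight 4 + 4 = 8.
Optimal value attained by: walk 4->1->4.
Answer: (W^⊗2)[4][4] = 8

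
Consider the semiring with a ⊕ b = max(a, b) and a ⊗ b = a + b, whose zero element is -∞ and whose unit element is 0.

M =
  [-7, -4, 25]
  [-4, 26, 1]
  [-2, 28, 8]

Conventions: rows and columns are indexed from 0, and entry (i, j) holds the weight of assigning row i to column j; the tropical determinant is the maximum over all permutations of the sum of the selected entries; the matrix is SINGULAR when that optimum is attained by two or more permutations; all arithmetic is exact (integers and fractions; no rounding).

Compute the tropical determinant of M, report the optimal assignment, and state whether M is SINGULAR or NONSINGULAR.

σ = (0, 1, 2): (-7) + 26 + 8 = 27
σ = (0, 2, 1): (-7) + 1 + 28 = 22
σ = (1, 0, 2): (-4) + (-4) + 8 = 0
σ = (1, 2, 0): (-4) + 1 + (-2) = -5
σ = (2, 0, 1): 25 + (-4) + 28 = 49
σ = (2, 1, 0): 25 + 26 + (-2) = 49
Optimal value attained by: σ = (2, 0, 1).
Answer: det⊕(M) = 49; verdict: SINGULAR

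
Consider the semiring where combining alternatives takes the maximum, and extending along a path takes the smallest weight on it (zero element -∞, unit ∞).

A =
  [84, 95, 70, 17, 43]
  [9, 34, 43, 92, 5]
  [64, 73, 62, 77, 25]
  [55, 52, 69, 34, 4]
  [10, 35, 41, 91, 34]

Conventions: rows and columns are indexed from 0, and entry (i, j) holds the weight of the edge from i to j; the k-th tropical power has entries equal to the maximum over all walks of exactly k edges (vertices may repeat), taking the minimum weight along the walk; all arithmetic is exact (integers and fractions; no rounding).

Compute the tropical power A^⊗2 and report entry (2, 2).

A^⊗2:
  [84, 84, 70, 92, 43]
  [55, 52, 69, 43, 25]
  [64, 64, 69, 73, 43]
  [64, 69, 62, 69, 43]
  [55, 52, 69, 41, 34]
Key observation: the optimum is the walk 2->3->2, with weight 77 min 69 = 69.
Optimal value attained by: walk 2->3->2.
Answer: (A^⊗2)[2][2] = 69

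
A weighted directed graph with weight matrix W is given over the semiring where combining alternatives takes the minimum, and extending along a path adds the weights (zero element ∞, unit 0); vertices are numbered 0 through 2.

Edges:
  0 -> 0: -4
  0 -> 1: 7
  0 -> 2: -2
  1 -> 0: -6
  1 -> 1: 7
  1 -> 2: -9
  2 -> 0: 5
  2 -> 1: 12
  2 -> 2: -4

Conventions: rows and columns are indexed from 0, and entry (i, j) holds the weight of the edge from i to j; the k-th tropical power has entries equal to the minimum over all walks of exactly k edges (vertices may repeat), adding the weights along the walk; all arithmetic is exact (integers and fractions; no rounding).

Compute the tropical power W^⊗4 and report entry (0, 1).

W^⊗2:
  [-8, 3, -6]
  [-10, 1, -13]
  [1, 8, -8]
W^⊗3:
  [-12, -1, -10]
  [-14, -3, -17]
  [-3, 4, -12]
W^⊗4:
  [-16, -5, -14]
  [-18, -7, -21]
  [-7, 0, -16]
Key observation: the optimum is the walk 0->0->0->0->1, with weight (-4) + (-4) + (-4) + 7 = -5.
Optimal value attained by: walk 0->0->0->0->1.
Answer: (W^⊗4)[0][1] = -5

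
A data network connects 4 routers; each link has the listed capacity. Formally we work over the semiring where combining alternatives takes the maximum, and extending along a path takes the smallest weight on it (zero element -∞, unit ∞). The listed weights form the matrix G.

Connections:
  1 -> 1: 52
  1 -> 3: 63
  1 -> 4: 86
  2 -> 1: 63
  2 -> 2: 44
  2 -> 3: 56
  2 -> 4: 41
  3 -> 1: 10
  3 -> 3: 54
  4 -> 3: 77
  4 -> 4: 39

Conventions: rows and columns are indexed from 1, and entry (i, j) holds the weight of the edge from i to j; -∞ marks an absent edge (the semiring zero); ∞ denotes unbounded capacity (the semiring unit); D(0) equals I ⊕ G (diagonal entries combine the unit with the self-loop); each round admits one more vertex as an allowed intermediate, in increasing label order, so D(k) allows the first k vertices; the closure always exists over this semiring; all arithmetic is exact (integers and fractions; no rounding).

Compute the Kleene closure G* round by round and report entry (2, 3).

D(0):
  [∞, -∞, 63, 86]
  [63, ∞, 56, 41]
  [10, -∞, ∞, -∞]
  [-∞, -∞, 77, ∞]
D(1):
  [∞, -∞, 63, 86]
  [63, ∞, 63, 63]
  [10, -∞, ∞, 10]
  [-∞, -∞, 77, ∞]
D(2):
  [∞, -∞, 63, 86]
  [63, ∞, 63, 63]
  [10, -∞, ∞, 10]
  [-∞, -∞, 77, ∞]
D(3):
  [∞, -∞, 63, 86]
  [63, ∞, 63, 63]
  [10, -∞, ∞, 10]
  [10, -∞, 77, ∞]
D(4):
  [∞, -∞, 77, 86]
  [63, ∞, 63, 63]
  [10, -∞, ∞, 10]
  [10, -∞, 77, ∞]
Answer: G*[2][3] = 63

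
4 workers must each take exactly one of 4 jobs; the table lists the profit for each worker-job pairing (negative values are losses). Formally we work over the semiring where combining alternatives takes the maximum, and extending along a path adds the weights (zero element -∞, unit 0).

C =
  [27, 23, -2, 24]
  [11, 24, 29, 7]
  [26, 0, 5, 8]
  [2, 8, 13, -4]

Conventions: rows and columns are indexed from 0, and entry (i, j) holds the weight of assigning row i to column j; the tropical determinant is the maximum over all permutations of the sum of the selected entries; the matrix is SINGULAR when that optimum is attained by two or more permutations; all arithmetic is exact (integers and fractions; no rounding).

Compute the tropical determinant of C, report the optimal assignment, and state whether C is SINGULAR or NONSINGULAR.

σ = (0, 1, 2, 3): 27 + 24 + 5 + (-4) = 52
σ = (0, 1, 3, 2): 27 + 24 + 8 + 13 = 72
σ = (0, 2, 1, 3): 27 + 29 + 0 + (-4) = 52
σ = (0, 2, 3, 1): 27 + 29 + 8 + 8 = 72
σ = (0, 3, 1, 2): 27 + 7 + 0 + 13 = 47
σ = (0, 3, 2, 1): 27 + 7 + 5 + 8 = 47
σ = (1, 0, 2, 3): 23 + 11 + 5 + (-4) = 35
σ = (1, 0, 3, 2): 23 + 11 + 8 + 13 = 55
σ = (1, 2, 0, 3): 23 + 29 + 26 + (-4) = 74
σ = (1, 2, 3, 0): 23 + 29 + 8 + 2 = 62
σ = (1, 3, 0, 2): 23 + 7 + 26 + 13 = 69
σ = (1, 3, 2, 0): 23 + 7 + 5 + 2 = 37
σ = (2, 0, 1, 3): (-2) + 11 + 0 + (-4) = 5
σ = (2, 0, 3, 1): (-2) + 11 + 8 + 8 = 25
σ = (2, 1, 0, 3): (-2) + 24 + 26 + (-4) = 44
σ = (2, 1, 3, 0): (-2) + 24 + 8 + 2 = 32
σ = (2, 3, 0, 1): (-2) + 7 + 26 + 8 = 39
σ = (2, 3, 1, 0): (-2) + 7 + 0 + 2 = 7
σ = (3, 0, 1, 2): 24 + 11 + 0 + 13 = 48
σ = (3, 0, 2, 1): 24 + 11 + 5 + 8 = 48
σ = (3, 1, 0, 2): 24 + 24 + 26 + 13 = 87
σ = (3, 1, 2, 0): 24 + 24 + 5 + 2 = 55
σ = (3, 2, 0, 1): 24 + 29 + 26 + 8 = 87
σ = (3, 2, 1, 0): 24 + 29 + 0 + 2 = 55
Optimal value attained by: σ = (3, 1, 0, 2).
Answer: det⊕(C) = 87; verdict: SINGULAR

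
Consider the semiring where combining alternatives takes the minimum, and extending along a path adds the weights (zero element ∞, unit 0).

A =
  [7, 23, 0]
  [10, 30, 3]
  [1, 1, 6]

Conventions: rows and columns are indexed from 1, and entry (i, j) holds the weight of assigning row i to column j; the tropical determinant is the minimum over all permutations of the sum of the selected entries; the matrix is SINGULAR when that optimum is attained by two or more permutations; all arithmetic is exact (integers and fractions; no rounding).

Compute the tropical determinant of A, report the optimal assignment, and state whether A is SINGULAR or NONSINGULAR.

σ = (1, 2, 3): 7 + 30 + 6 = 43
σ = (1, 3, 2): 7 + 3 + 1 = 11
σ = (2, 1, 3): 23 + 10 + 6 = 39
σ = (2, 3, 1): 23 + 3 + 1 = 27
σ = (3, 1, 2): 0 + 10 + 1 = 11
σ = (3, 2, 1): 0 + 30 + 1 = 31
Optimal value attained by: σ = (1, 3, 2).
Answer: det⊕(A) = 11; verdict: SINGULAR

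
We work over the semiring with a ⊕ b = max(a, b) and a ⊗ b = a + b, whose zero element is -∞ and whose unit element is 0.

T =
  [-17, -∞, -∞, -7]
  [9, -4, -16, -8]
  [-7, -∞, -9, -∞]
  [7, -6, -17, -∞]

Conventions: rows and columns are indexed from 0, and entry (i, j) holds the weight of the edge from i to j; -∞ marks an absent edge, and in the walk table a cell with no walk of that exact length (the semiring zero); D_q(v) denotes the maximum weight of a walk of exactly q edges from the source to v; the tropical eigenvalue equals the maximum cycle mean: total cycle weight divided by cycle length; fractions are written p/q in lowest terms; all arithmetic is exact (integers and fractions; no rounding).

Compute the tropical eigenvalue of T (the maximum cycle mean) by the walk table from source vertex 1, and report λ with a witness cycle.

q=0: [-∞, 0, -∞, -∞]
q=1: [9, -4, -16, -8]
q=2: [5, -8, -20, 2]
q=3: [9, -4, -15, -2]
q=4: [5, -8, -19, 2]
Optimal cycle mean attained by: cycle 0->3->0, total (-7) + 7, length 2.
Answer: λ = 0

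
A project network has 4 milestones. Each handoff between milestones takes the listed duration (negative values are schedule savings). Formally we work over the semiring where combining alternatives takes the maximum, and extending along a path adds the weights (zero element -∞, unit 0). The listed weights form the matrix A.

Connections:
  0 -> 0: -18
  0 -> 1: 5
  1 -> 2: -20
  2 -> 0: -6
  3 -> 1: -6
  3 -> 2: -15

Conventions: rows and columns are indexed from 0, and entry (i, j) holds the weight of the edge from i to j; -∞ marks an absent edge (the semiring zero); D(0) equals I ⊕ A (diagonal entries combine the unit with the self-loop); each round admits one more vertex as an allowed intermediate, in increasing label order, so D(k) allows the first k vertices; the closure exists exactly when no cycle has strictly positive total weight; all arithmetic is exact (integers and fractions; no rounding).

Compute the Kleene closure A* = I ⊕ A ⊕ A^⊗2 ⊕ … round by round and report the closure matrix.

D(0):
  [0, 5, -∞, -∞]
  [-∞, 0, -20, -∞]
  [-6, -∞, 0, -∞]
  [-∞, -6, -15, 0]
D(1):
  [0, 5, -∞, -∞]
  [-∞, 0, -20, -∞]
  [-6, -1, 0, -∞]
  [-∞, -6, -15, 0]
D(2):
  [0, 5, -15, -∞]
  [-∞, 0, -20, -∞]
  [-6, -1, 0, -∞]
  [-∞, -6, -15, 0]
D(3):
  [0, 5, -15, -∞]
  [-26, 0, -20, -∞]
  [-6, -1, 0, -∞]
  [-21, -6, -15, 0]
D(4):
  [0, 5, -15, -∞]
  [-26, 0, -20, -∞]
  [-6, -1, 0, -∞]
  [-21, -6, -15, 0]
Answer: A* = [[0, 5, -15, -∞], [-26, 0, -20, -∞], [-6, -1, 0, -∞], [-21, -6, -15, 0]]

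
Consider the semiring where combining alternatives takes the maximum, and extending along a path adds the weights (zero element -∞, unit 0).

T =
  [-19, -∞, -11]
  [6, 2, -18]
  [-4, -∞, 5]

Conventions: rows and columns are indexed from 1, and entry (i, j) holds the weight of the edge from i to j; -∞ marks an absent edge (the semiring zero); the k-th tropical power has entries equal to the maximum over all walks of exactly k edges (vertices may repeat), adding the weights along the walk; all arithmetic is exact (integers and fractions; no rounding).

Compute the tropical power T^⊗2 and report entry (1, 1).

T^⊗2:
  [-15, -∞, -6]
  [8, 4, -5]
  [1, -∞, 10]
Key observation: the optimum is the walk 1->3->1, with weight (-11) + (-4) = -15.
Optimal value attained by: walk 1->3->1.
Answer: (T^⊗2)[1][1] = -15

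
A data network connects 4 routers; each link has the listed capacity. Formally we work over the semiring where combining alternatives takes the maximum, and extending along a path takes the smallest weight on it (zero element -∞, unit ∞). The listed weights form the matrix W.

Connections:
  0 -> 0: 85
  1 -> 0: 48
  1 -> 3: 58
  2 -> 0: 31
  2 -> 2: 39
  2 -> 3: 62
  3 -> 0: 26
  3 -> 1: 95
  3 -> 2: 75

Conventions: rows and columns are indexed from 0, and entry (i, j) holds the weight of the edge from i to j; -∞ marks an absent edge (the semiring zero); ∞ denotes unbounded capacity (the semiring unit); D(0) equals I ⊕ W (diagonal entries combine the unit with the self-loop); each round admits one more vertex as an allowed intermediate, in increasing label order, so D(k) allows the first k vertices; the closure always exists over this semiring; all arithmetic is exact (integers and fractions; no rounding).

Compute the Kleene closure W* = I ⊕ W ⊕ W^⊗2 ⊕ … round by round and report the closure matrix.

D(0):
  [∞, -∞, -∞, -∞]
  [48, ∞, -∞, 58]
  [31, -∞, ∞, 62]
  [26, 95, 75, ∞]
D(1):
  [∞, -∞, -∞, -∞]
  [48, ∞, -∞, 58]
  [31, -∞, ∞, 62]
  [26, 95, 75, ∞]
D(2):
  [∞, -∞, -∞, -∞]
  [48, ∞, -∞, 58]
  [31, -∞, ∞, 62]
  [48, 95, 75, ∞]
D(3):
  [∞, -∞, -∞, -∞]
  [48, ∞, -∞, 58]
  [31, -∞, ∞, 62]
  [48, 95, 75, ∞]
D(4):
  [∞, -∞, -∞, -∞]
  [48, ∞, 58, 58]
  [48, 62, ∞, 62]
  [48, 95, 75, ∞]
Answer: W* = [[∞, -∞, -∞, -∞], [48, ∞, 58, 58], [48, 62, ∞, 62], [48, 95, 75, ∞]]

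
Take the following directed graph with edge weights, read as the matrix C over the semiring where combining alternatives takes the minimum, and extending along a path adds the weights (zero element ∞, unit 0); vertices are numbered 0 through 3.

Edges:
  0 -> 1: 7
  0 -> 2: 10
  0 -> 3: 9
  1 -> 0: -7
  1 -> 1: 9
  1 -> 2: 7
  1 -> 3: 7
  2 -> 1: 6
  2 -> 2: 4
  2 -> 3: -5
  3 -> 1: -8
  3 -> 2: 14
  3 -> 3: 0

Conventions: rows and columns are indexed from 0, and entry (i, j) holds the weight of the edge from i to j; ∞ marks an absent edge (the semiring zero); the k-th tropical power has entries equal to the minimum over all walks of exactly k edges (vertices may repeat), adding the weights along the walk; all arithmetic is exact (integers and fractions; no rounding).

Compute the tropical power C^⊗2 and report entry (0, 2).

C^⊗2:
  [0, 1, 14, 5]
  [2, -1, 3, 2]
  [-1, -13, 8, -5]
  [-15, -8, -1, -1]
Key observation: the optimum is the walk 0->1->2, with weight 7 + 7 = 14.
Optimal value attained by: walk 0->1->2.
Answer: (C^⊗2)[0][2] = 14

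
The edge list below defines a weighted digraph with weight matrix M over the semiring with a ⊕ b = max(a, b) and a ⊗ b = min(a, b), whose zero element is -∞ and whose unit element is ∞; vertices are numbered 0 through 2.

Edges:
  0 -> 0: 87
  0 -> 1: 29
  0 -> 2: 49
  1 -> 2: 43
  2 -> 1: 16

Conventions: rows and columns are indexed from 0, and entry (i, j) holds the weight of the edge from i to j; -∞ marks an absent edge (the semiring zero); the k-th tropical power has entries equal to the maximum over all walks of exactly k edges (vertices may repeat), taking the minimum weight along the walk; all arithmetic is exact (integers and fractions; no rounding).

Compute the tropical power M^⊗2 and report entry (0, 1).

M^⊗2:
  [87, 29, 49]
  [-∞, 16, -∞]
  [-∞, -∞, 16]
Key observation: the optimum is the walk 0->0->1, with weight 87 min 29 = 29.
Optimal value attained by: walk 0->0->1.
Answer: (M^⊗2)[0][1] = 29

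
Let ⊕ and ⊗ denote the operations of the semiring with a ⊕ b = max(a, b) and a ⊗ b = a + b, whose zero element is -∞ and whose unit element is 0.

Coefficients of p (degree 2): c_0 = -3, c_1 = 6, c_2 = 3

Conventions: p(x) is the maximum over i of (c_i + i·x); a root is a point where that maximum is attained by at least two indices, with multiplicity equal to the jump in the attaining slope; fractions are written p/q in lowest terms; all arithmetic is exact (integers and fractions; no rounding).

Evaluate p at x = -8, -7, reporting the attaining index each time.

p(-8) = max(-3+0·(-8)=-3, 6+1·(-8)=-2, 3+2·(-8)=-13) = -2 (attained by i=1)
p(-7) = max(-3+0·(-7)=-3, 6+1·(-7)=-1, 3+2·(-7)=-11) = -1 (attained by i=1)
Answer: p(-8) = -2; p(-7) = -1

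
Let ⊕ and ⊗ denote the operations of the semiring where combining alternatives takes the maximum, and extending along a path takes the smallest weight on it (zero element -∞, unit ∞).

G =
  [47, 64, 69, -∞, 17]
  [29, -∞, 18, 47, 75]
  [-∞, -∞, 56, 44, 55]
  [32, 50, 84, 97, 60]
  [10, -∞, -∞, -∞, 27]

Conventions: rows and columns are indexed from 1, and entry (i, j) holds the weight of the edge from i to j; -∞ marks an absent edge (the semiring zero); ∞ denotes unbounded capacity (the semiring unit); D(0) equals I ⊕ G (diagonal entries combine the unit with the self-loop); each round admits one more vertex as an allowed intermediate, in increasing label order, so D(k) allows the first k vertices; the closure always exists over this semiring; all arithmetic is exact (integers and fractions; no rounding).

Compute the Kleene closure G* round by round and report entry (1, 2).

D(0):
  [∞, 64, 69, -∞, 17]
  [29, ∞, 18, 47, 75]
  [-∞, -∞, ∞, 44, 55]
  [32, 50, 84, ∞, 60]
  [10, -∞, -∞, -∞, ∞]
D(1):
  [∞, 64, 69, -∞, 17]
  [29, ∞, 29, 47, 75]
  [-∞, -∞, ∞, 44, 55]
  [32, 50, 84, ∞, 60]
  [10, 10, 10, -∞, ∞]
D(2):
  [∞, 64, 69, 47, 64]
  [29, ∞, 29, 47, 75]
  [-∞, -∞, ∞, 44, 55]
  [32, 50, 84, ∞, 60]
  [10, 10, 10, 10, ∞]
D(3):
  [∞, 64, 69, 47, 64]
  [29, ∞, 29, 47, 75]
  [-∞, -∞, ∞, 44, 55]
  [32, 50, 84, ∞, 60]
  [10, 10, 10, 10, ∞]
D(4):
  [∞, 64, 69, 47, 64]
  [32, ∞, 47, 47, 75]
  [32, 44, ∞, 44, 55]
  [32, 50, 84, ∞, 60]
  [10, 10, 10, 10, ∞]
D(5):
  [∞, 64, 69, 47, 64]
  [32, ∞, 47, 47, 75]
  [32, 44, ∞, 44, 55]
  [32, 50, 84, ∞, 60]
  [10, 10, 10, 10, ∞]
Answer: G*[1][2] = 64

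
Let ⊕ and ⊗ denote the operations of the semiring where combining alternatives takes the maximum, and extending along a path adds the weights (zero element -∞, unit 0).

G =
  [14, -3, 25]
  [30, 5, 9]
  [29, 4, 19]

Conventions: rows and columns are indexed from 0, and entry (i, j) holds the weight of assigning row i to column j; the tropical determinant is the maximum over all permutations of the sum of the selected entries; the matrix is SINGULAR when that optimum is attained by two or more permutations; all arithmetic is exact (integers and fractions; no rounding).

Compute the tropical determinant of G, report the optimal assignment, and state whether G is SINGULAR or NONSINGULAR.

σ = (0, 1, 2): 14 + 5 + 19 = 38
σ = (0, 2, 1): 14 + 9 + 4 = 27
σ = (1, 0, 2): (-3) + 30 + 19 = 46
σ = (1, 2, 0): (-3) + 9 + 29 = 35
σ = (2, 0, 1): 25 + 30 + 4 = 59
σ = (2, 1, 0): 25 + 5 + 29 = 59
Optimal value attained by: σ = (2, 0, 1).
Answer: det⊕(G) = 59; verdict: SINGULAR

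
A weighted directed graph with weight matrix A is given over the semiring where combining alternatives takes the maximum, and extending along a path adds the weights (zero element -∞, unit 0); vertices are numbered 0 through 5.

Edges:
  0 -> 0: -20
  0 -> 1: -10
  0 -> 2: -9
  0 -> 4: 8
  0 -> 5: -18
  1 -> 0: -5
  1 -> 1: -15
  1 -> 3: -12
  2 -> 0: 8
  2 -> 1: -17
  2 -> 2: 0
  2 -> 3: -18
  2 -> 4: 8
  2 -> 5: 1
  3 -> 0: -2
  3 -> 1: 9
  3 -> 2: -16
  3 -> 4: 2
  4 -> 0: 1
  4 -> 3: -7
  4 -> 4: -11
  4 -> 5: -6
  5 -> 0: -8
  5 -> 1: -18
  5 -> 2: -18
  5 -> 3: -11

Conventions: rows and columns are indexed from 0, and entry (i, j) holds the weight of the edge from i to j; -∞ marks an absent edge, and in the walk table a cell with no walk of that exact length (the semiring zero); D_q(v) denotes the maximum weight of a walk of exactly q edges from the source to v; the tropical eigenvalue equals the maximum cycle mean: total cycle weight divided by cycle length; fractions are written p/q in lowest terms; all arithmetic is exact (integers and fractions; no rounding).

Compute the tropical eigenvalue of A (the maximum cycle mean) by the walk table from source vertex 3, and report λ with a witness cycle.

q=0: [-∞, -∞, -∞, 0, -∞, -∞]
q=1: [-2, 9, -16, -∞, 2, -∞]
q=2: [4, -6, -11, -3, 6, -4]
q=3: [7, 6, -5, -1, 12, 0]
q=4: [13, 8, -2, 5, 15, 6]
q=5: [16, 14, 4, 8, 21, 9]
q=6: [22, 17, 7, 14, 24, 15]
Optimal cycle mean attained by: cycle 0->4->0, total 8 + 1, length 2.
Answer: λ = 9/2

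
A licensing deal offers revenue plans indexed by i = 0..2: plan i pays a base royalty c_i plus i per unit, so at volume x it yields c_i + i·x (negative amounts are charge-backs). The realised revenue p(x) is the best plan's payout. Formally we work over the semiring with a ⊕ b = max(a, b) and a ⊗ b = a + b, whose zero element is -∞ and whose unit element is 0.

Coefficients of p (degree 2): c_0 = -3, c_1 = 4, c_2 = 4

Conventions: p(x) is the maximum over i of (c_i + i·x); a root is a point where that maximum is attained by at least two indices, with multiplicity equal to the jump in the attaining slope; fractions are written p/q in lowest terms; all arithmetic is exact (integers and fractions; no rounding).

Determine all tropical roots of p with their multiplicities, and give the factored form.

hull edge (i=0, c=-3) to (i=1, c=4): slope 7, span 1
hull edge (i=1, c=4) to (i=2, c=4): slope 0, span 1
Factored form: p(x) = 4 ⊗ (x ⊕ (-7)) ⊗ (x ⊕ 0)
Answer: roots = -7 (mult 1), 0 (mult 1)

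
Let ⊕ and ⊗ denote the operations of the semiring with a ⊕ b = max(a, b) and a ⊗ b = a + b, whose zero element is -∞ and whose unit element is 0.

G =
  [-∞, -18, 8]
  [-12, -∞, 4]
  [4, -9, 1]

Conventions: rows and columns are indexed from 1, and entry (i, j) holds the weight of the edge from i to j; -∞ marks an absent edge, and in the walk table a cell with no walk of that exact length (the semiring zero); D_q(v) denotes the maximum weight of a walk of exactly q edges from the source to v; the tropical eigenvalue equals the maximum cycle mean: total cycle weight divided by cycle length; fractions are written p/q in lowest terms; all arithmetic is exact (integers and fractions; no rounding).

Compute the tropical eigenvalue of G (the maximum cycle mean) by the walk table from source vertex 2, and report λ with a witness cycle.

q=0: [-∞, 0, -∞]
q=1: [-12, -∞, 4]
q=2: [8, -5, 5]
q=3: [9, -4, 16]
Optimal cycle mean attained by: cycle 1->3->1, total 8 + 4, length 2.
Answer: λ = 6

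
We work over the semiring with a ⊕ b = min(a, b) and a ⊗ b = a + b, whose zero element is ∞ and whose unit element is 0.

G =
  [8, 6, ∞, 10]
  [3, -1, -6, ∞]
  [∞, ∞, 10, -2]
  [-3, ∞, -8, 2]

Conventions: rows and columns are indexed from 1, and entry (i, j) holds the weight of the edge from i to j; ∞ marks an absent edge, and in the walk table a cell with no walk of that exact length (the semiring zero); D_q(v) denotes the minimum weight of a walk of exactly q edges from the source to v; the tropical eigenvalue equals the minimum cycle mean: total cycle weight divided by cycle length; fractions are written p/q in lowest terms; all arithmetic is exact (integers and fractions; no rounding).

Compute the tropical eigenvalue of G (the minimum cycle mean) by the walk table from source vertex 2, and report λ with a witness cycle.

q=0: [∞, 0, ∞, ∞]
q=1: [3, -1, -6, ∞]
q=2: [2, -2, -7, -8]
q=3: [-11, -3, -16, -9]
q=4: [-12, -5, -17, -18]
Optimal cycle mean attained by: cycle 3->4->3, total (-2) + (-8), length 2.
Answer: λ = -5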